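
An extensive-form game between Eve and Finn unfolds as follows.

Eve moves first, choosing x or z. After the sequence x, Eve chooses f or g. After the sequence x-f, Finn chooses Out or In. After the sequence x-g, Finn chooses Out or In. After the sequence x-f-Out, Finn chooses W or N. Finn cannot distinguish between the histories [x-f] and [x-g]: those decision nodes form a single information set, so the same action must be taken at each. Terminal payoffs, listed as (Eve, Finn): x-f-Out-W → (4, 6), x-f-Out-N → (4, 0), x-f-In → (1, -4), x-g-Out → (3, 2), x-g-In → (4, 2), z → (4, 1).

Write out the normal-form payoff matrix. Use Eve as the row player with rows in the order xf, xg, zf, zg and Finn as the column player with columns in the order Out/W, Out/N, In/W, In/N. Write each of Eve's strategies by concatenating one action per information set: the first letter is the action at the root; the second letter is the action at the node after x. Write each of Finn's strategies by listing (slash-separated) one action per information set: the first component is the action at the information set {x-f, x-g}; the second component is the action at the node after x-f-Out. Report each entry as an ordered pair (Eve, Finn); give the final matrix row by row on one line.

Row xf: Out/W→(4,6), Out/N→(4,0), In/W→(1,-4), In/N→(1,-4)
Row xg: Out/W→(3,2), Out/N→(3,2), In/W→(4,2), In/N→(4,2)
Row zf: Out/W→(4,1), Out/N→(4,1), In/W→(4,1), In/N→(4,1)
Row zg: Out/W→(4,1), Out/N→(4,1), In/W→(4,1), In/N→(4,1)

xf: (4,6) (4,0) (1,-4) (1,-4) | xg: (3,2) (3,2) (4,2) (4,2) | zf: (4,1) (4,1) (4,1) (4,1) | zg: (4,1) (4,1) (4,1) (4,1)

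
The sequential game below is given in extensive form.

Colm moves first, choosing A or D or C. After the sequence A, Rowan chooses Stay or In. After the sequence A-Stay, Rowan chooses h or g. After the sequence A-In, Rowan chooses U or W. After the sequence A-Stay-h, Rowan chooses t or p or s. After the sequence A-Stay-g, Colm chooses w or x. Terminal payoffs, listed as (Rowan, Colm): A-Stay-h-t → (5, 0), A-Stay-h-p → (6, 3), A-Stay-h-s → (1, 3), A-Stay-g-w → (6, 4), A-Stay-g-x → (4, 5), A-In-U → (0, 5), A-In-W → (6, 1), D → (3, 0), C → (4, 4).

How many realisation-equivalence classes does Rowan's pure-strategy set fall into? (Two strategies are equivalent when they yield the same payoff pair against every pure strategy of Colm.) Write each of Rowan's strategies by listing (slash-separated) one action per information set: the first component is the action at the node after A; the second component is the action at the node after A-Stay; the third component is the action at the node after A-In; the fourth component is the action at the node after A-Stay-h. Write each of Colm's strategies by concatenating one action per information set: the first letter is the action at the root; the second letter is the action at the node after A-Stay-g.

Rowan has 24 pure strategies: Stay/h/U/t, Stay/h/U/p, Stay/h/U/s, Stay/h/W/t, Stay/h/W/p, Stay/h/W/s, Stay/g/U/t, Stay/g/U/p, Stay/g/U/s, Stay/g/W/t, Stay/g/W/p, Stay/g/W/s, In/h/U/t, In/h/U/p, In/h/U/s, In/h/W/t, In/h/W/p, In/h/W/s, In/g/U/t, In/g/U/p, In/g/U/s, In/g/W/t, In/g/W/p, In/g/W/s. Columns: Aw, Ax, Dw, Dx, Cw, Cx.
{Stay/h/U/t, Stay/h/W/t} → row (5,0) (5,0) (3,0) (3,0) (4,4) (4,4)
{Stay/h/U/p, Stay/h/W/p} → row (6,3) (6,3) (3,0) (3,0) (4,4) (4,4)
{Stay/h/U/s, Stay/h/W/s} → row (1,3) (1,3) (3,0) (3,0) (4,4) (4,4)
{Stay/g/U/t, Stay/g/U/p, Stay/g/U/s, Stay/g/W/t, Stay/g/W/p, Stay/g/W/s} → row (6,4) (4,5) (3,0) (3,0) (4,4) (4,4)
{In/h/U/t, In/h/U/p, In/h/U/s, In/g/U/t, In/g/U/p, In/g/U/s} → row (0,5) (0,5) (3,0) (3,0) (4,4) (4,4)
{In/h/W/t, In/h/W/p, In/h/W/s, In/g/W/t, In/g/W/p, In/g/W/s} → row (6,1) (6,1) (3,0) (3,0) (4,4) (4,4)
That's 6 distinct rows out of 24 strategies.

6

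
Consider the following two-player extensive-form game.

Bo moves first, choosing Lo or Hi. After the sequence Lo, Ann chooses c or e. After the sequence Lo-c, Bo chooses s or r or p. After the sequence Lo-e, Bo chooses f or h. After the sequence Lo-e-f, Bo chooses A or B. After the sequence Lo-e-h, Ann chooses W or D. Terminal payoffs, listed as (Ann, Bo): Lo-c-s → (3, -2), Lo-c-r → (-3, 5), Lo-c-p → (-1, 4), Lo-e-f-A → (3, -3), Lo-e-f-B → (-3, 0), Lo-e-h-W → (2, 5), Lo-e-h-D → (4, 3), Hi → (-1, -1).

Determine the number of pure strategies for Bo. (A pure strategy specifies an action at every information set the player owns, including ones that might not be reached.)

Bo owns the root with actions {Lo, Hi} — two choices.
Bo owns the node after Lo-c with actions {s, r, p} — three choices.
Bo owns the node after Lo-e with actions {f, h} — two choices.
Bo owns the node after Lo-e-f with actions {A, B} — two choices.
A pure strategy fixes one action at each information set independently, so the count is the product 2 × 3 × 2 × 2 = 24.
(For reference, Ann has 4 pure strategies, giving a 24×4 normal-form matrix.)

24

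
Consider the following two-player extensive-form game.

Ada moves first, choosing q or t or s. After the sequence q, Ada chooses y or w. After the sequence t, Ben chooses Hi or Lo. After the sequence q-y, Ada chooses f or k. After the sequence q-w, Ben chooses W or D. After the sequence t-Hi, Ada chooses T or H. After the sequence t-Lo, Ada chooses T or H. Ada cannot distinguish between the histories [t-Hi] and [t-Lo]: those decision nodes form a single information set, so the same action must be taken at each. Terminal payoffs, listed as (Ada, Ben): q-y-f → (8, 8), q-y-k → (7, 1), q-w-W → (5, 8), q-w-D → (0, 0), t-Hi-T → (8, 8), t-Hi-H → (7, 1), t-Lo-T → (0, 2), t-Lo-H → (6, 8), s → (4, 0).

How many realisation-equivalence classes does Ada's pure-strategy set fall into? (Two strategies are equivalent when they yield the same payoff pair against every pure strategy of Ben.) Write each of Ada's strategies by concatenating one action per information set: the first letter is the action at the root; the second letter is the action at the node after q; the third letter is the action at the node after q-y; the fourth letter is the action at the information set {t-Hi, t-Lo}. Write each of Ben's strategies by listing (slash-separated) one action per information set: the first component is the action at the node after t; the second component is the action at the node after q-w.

Ada has 24 pure strategies: qyfT, qyfH, qykT, qykH, qwfT, qwfH, qwkT, qwkH, tyfT, tyfH, tykT, tykH, twfT, twfH, twkT, twkH, syfT, syfH, sykT, sykH, swfT, swfH, swkT, swkH. Columns: Hi/W, Hi/D, Lo/W, Lo/D.
{qyfT, qyfH} → row (8,8) (8,8) (8,8) (8,8)
{qykT, qykH} → row (7,1) (7,1) (7,1) (7,1)
{qwfT, qwfH, qwkT, qwkH} → row (5,8) (0,0) (5,8) (0,0)
{tyfT, tykT, twfT, twkT} → row (8,8) (8,8) (0,2) (0,2)
{tyfH, tykH, twfH, twkH} → row (7,1) (7,1) (6,8) (6,8)
{syfT, syfH, sykT, sykH, swfT, swfH, swkT, swkH} → row (4,0) (4,0) (4,0) (4,0)
That's 6 distinct rows out of 24 strategies.

6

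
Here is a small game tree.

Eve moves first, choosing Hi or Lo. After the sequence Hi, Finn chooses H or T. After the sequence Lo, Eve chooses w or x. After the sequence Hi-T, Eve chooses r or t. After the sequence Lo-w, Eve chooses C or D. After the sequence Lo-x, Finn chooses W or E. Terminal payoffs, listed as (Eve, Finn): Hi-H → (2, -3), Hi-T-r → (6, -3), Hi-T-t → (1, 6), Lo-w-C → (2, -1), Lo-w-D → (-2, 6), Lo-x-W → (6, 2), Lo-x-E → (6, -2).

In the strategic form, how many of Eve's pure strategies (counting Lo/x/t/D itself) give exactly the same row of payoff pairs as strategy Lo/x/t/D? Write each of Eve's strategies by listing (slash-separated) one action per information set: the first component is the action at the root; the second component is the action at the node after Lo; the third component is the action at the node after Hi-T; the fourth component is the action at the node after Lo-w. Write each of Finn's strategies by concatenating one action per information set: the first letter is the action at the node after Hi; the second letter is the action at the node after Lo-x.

Row for Lo/x/t/D (columns HW, HE, TW, TE): (6,2) (6,-2) (6,2) (6,-2).
Under Lo/x/t/D, Eve's choice at the node after Hi-T and at the node after Lo-w can never be reached regardless of what Finn does, so varying those choices leaves every outcome unchanged.
Holding the reachable choices fixed and varying the unreachable ones freely already gives 2 × 2 = 4 equivalent strategies.
No other strategy reproduces this row, so those 4 are the full class: Lo/x/r/C, Lo/x/r/D, Lo/x/t/C, Lo/x/t/D.

4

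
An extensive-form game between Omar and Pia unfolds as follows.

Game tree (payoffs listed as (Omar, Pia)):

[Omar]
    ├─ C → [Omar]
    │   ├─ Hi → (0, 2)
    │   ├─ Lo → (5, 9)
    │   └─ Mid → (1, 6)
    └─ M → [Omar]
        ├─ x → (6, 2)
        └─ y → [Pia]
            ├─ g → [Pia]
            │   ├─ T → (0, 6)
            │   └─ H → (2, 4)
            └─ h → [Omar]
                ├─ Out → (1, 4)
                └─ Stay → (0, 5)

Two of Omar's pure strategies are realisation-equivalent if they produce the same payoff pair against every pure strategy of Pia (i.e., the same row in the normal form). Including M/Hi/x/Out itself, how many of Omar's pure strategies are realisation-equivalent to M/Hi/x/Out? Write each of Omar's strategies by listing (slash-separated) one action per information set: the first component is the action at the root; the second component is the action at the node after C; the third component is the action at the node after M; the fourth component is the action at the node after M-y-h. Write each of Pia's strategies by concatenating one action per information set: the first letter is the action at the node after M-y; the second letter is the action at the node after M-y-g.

6

Row for M/Hi/x/Out (columns gT, gH, hT, hH): (6,2) (6,2) (6,2) (6,2).
Under M/Hi/x/Out, Omar's choice at the node after C and at the node after M-y-h can never be reached regardless of what Pia does, so varying those choices leaves every outcome unchanged.
Holding the reachable choices fixed and varying the unreachable ones freely already gives 3 × 2 = 6 equivalent strategies.
No other strategy reproduces this row, so those 6 are the full class: M/Hi/x/Out, M/Hi/x/Stay, M/Lo/x/Out, M/Lo/x/Stay, M/Mid/x/Out, M/Mid/x/Stay.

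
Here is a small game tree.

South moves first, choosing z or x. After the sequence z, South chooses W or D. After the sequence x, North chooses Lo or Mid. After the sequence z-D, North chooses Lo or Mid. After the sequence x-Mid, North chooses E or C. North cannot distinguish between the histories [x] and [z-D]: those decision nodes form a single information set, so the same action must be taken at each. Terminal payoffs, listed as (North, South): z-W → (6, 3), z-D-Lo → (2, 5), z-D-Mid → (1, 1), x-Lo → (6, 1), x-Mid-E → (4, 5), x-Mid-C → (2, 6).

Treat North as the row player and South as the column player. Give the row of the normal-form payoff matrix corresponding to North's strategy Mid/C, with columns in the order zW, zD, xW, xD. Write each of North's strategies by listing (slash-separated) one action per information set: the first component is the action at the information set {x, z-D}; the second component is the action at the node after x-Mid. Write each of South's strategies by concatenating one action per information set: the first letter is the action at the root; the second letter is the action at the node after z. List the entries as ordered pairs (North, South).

(6,3) (1,1) (2,6) (2,6)

vs zW: South plays z → South plays W at [z] → (6, 3)
vs zD: South plays z → South plays D at [z] → North plays Mid at [z-D] → (1, 1)
vs xW: South plays x → North plays Mid at [x] → North plays C at [x-Mid] → (2, 6)
vs xD: South plays x → North plays Mid at [x] → North plays C at [x-Mid] → (2, 6)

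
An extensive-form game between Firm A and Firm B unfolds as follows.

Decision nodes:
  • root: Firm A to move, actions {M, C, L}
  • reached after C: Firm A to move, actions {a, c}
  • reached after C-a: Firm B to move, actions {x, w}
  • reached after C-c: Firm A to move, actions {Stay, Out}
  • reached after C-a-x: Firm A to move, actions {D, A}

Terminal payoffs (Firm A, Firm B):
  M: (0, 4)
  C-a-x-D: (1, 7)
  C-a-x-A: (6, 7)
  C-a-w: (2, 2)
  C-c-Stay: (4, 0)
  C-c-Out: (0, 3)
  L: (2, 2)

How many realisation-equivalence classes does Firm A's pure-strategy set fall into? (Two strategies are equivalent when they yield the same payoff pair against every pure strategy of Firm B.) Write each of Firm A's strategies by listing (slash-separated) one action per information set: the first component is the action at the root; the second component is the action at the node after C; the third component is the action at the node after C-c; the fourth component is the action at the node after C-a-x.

6

Firm A has 24 pure strategies: M/a/Stay/D, M/a/Stay/A, M/a/Out/D, M/a/Out/A, M/c/Stay/D, M/c/Stay/A, M/c/Out/D, M/c/Out/A, C/a/Stay/D, C/a/Stay/A, C/a/Out/D, C/a/Out/A, C/c/Stay/D, C/c/Stay/A, C/c/Out/D, C/c/Out/A, L/a/Stay/D, L/a/Stay/A, L/a/Out/D, L/a/Out/A, L/c/Stay/D, L/c/Stay/A, L/c/Out/D, L/c/Out/A. Columns: x, w.
{M/a/Stay/D, M/a/Stay/A, M/a/Out/D, M/a/Out/A, M/c/Stay/D, M/c/Stay/A, M/c/Out/D, M/c/Out/A} → row (0,4) (0,4)
{C/a/Stay/D, C/a/Out/D} → row (1,7) (2,2)
{C/a/Stay/A, C/a/Out/A} → row (6,7) (2,2)
{C/c/Stay/D, C/c/Stay/A} → row (4,0) (4,0)
{C/c/Out/D, C/c/Out/A} → row (0,3) (0,3)
{L/a/Stay/D, L/a/Stay/A, L/a/Out/D, L/a/Out/A, L/c/Stay/D, L/c/Stay/A, L/c/Out/D, L/c/Out/A} → row (2,2) (2,2)
That's 6 distinct rows out of 24 strategies.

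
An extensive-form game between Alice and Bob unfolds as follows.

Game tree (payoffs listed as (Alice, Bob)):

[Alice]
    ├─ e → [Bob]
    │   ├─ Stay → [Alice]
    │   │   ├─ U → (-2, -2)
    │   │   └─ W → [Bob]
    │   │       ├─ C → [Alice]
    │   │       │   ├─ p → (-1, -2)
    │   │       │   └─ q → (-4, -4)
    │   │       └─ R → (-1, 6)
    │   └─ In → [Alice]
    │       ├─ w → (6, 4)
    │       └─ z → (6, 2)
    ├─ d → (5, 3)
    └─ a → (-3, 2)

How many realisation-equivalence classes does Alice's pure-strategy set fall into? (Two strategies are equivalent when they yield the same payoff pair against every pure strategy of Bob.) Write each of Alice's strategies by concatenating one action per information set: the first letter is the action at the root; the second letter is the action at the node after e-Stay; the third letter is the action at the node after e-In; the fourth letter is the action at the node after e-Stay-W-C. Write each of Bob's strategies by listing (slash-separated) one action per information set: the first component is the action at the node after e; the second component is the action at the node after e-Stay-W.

8

Alice has 24 pure strategies: eUwp, eUwq, eUzp, eUzq, eWwp, eWwq, eWzp, eWzq, dUwp, dUwq, dUzp, dUzq, dWwp, dWwq, dWzp, dWzq, aUwp, aUwq, aUzp, aUzq, aWwp, aWwq, aWzp, aWzq. Columns: Stay/C, Stay/R, In/C, In/R.
{eUwp, eUwq} → row (-2,-2) (-2,-2) (6,4) (6,4)
{eUzp, eUzq} → row (-2,-2) (-2,-2) (6,2) (6,2)
{eWwp} → row (-1,-2) (-1,6) (6,4) (6,4)
{eWwq} → row (-4,-4) (-1,6) (6,4) (6,4)
{eWzp} → row (-1,-2) (-1,6) (6,2) (6,2)
{eWzq} → row (-4,-4) (-1,6) (6,2) (6,2)
{dUwp, dUwq, dUzp, dUzq, dWwp, dWwq, dWzp, dWzq} → row (5,3) (5,3) (5,3) (5,3)
{aUwp, aUwq, aUzp, aUzq, aWwp, aWwq, aWzp, aWzq} → row (-3,2) (-3,2) (-3,2) (-3,2)
That's 8 distinct rows out of 24 strategies.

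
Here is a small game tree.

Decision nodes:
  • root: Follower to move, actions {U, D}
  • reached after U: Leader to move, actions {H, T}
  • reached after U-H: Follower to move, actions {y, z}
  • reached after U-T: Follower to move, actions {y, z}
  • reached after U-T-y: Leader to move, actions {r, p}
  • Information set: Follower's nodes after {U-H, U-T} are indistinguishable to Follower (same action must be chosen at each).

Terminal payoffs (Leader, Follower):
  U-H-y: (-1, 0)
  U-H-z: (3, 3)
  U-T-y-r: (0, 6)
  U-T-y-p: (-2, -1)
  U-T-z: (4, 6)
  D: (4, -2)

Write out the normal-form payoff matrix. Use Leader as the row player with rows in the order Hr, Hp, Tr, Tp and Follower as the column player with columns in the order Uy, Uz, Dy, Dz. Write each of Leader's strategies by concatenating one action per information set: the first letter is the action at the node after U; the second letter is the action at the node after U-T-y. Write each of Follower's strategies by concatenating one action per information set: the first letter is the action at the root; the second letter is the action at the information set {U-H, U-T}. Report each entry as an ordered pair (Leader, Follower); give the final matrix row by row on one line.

Hr: (-1,0) (3,3) (4,-2) (4,-2) | Hp: (-1,0) (3,3) (4,-2) (4,-2) | Tr: (0,6) (4,6) (4,-2) (4,-2) | Tp: (-2,-1) (4,6) (4,-2) (4,-2)

Row Hr: Uy→(-1,0), Uz→(3,3), Dy→(4,-2), Dz→(4,-2)
Row Hp: Uy→(-1,0), Uz→(3,3), Dy→(4,-2), Dz→(4,-2)
Row Tr: Uy→(0,6), Uz→(4,6), Dy→(4,-2), Dz→(4,-2)
Row Tp: Uy→(-2,-1), Uz→(4,6), Dy→(4,-2), Dz→(4,-2)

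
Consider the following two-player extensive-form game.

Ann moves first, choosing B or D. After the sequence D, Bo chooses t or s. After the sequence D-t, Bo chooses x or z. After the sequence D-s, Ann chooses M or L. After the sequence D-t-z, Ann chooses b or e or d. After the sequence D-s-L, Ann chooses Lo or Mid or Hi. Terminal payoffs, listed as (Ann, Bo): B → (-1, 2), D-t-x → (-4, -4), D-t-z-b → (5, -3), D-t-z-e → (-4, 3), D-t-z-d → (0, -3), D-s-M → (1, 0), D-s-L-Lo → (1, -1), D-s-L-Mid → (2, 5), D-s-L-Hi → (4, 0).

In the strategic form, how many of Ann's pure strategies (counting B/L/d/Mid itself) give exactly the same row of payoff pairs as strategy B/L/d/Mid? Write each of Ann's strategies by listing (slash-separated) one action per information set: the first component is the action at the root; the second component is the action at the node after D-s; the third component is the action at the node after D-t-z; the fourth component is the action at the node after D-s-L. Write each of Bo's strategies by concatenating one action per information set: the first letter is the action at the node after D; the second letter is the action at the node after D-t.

Row for B/L/d/Mid (columns tx, tz, sx, sz): (-1,2) (-1,2) (-1,2) (-1,2).
Under B/L/d/Mid, Ann's choice at the node after D-s and at the node after D-t-z and at the node after D-s-L can never be reached regardless of what Bo does, so varying those choices leaves every outcome unchanged.
Holding the reachable choices fixed and varying the unreachable ones freely already gives 2 × 3 × 3 = 18 equivalent strategies.
No other strategy reproduces this row, so those 18 are the full class: B/M/b/Lo, B/M/b/Mid, B/M/b/Hi, B/M/e/Lo, B/M/e/Mid, B/M/e/Hi, B/M/d/Lo, B/M/d/Mid, B/M/d/Hi, B/L/b/Lo, B/L/b/Mid, B/L/b/Hi, B/L/e/Lo, B/L/e/Mid, B/L/e/Hi, B/L/d/Lo, B/L/d/Mid, B/L/d/Hi.

18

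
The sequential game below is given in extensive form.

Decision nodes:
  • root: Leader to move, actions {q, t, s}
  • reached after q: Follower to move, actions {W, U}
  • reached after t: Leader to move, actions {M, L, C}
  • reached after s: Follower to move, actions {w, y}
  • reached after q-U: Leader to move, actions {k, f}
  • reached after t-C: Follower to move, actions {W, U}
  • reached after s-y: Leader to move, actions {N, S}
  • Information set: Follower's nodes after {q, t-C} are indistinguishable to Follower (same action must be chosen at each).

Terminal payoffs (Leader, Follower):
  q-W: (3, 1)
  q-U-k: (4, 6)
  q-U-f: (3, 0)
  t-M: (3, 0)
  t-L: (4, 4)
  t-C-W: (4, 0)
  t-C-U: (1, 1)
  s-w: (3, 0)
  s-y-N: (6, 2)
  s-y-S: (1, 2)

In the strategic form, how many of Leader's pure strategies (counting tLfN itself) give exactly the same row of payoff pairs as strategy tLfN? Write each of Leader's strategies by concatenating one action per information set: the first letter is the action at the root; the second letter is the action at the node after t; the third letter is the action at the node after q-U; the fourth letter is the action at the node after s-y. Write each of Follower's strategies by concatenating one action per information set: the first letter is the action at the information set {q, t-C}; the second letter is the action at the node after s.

Row for tLfN (columns Ww, Wy, Uw, Uy): (4,4) (4,4) (4,4) (4,4).
Under tLfN, Leader's choice at the node after q-U and at the node after s-y can never be reached regardless of what Follower does, so varying those choices leaves every outcome unchanged.
Holding the reachable choices fixed and varying the unreachable ones freely already gives 2 × 2 = 4 equivalent strategies.
No other strategy reproduces this row, so those 4 are the full class: tLkN, tLkS, tLfN, tLfS.

4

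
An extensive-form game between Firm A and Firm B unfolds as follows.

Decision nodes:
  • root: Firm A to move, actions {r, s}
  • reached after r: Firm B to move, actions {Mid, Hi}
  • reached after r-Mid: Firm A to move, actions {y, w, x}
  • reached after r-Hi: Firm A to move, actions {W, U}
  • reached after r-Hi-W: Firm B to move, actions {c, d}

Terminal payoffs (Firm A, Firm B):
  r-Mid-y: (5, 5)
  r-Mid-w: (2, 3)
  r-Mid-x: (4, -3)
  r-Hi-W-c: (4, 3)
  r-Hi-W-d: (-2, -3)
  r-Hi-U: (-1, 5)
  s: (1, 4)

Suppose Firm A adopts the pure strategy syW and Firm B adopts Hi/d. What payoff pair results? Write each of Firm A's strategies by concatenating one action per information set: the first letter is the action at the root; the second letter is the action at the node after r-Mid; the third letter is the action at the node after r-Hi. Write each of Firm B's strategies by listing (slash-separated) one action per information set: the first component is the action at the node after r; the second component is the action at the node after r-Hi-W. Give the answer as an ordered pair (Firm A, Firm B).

Trace the play path from the root:
  Firm A plays s
→ terminal payoff (1, 4).
(Firm A's choice at the node after r-Mid is never reached on this path, so it doesn't affect the outcome.)

(1, 4)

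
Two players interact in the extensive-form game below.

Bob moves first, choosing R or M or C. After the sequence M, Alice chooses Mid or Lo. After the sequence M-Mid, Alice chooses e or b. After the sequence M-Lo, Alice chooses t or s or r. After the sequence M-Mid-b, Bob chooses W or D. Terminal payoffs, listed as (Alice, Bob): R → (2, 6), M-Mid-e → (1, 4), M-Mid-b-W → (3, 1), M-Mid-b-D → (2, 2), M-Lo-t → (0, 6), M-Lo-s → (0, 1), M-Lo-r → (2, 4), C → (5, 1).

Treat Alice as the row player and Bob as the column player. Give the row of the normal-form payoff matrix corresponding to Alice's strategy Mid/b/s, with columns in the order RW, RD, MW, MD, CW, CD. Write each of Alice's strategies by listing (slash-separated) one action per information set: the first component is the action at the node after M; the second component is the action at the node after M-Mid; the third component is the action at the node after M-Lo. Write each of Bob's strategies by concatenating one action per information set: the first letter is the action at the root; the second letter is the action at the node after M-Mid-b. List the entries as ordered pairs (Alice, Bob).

vs RW: Bob plays R → (2, 6)
vs RD: Bob plays R → (2, 6)
vs MW: Bob plays M → Alice plays Mid at [M] → Alice plays b at [M-Mid] → Bob plays W at [M-Mid-b] → (3, 1)
vs MD: Bob plays M → Alice plays Mid at [M] → Alice plays b at [M-Mid] → Bob plays D at [M-Mid-b] → (2, 2)
vs CW: Bob plays C → (5, 1)
vs CD: Bob plays C → (5, 1)

(2,6) (2,6) (3,1) (2,2) (5,1) (5,1)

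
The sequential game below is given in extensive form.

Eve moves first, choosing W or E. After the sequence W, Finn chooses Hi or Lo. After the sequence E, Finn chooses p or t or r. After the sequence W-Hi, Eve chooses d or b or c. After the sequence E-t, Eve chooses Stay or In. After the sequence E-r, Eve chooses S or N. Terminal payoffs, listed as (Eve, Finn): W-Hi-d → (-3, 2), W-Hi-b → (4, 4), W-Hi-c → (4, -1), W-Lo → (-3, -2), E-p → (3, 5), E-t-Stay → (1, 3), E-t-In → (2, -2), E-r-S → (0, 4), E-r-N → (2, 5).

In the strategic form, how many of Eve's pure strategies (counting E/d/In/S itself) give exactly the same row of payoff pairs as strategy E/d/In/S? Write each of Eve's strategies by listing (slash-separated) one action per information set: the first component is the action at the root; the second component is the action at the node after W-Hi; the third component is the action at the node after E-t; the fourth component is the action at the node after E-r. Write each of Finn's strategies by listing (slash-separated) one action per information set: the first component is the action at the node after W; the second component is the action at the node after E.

Row for E/d/In/S (columns Hi/p, Hi/t, Hi/r, Lo/p, Lo/t, Lo/r): (3,5) (2,-2) (0,4) (3,5) (2,-2) (0,4).
Under E/d/In/S, Eve's choice at the node after W-Hi can never be reached regardless of what Finn does, so varying those choices leaves every outcome unchanged.
Holding the reachable choices fixed and varying the unreachable one freely already gives 3 equivalent strategies.
No other strategy reproduces this row, so those 3 are the full class: E/d/In/S, E/b/In/S, E/c/In/S.

3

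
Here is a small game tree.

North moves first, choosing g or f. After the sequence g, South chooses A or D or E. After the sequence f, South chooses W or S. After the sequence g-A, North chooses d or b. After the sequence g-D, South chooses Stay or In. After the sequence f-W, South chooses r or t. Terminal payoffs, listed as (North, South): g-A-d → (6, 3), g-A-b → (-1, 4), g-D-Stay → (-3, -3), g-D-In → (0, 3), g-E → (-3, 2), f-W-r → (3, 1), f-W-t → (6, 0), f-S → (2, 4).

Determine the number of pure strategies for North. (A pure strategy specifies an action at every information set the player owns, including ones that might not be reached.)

North owns the root with actions {g, f} — two choices.
North owns the node after g-A with actions {d, b} — two choices.
A pure strategy fixes one action at each information set independently, so the count is the product 2 × 2 = 4.
(For reference, South has 24 pure strategies, giving a 4×24 normal-form matrix.)

4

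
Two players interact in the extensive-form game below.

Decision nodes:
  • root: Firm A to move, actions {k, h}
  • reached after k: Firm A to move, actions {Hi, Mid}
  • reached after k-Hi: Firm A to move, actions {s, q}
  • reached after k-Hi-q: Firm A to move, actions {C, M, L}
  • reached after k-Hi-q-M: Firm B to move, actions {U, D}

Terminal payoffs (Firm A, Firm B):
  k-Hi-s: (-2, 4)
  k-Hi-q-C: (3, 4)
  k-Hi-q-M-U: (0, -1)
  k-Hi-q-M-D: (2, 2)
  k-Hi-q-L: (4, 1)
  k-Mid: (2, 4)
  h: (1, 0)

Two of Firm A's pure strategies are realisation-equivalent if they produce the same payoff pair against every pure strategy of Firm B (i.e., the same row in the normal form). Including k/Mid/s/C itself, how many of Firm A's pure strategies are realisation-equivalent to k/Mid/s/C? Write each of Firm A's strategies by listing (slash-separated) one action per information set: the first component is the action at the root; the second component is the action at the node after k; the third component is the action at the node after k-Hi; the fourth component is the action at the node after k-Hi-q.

Row for k/Mid/s/C (columns U, D): (2,4) (2,4).
Under k/Mid/s/C, Firm A's choice at the node after k-Hi and at the node after k-Hi-q can never be reached regardless of what Firm B does, so varying those choices leaves every outcome unchanged.
Holding the reachable choices fixed and varying the unreachable ones freely already gives 2 × 3 = 6 equivalent strategies.
No other strategy reproduces this row, so those 6 are the full class: k/Mid/s/C, k/Mid/s/M, k/Mid/s/L, k/Mid/q/C, k/Mid/q/M, k/Mid/q/L.

6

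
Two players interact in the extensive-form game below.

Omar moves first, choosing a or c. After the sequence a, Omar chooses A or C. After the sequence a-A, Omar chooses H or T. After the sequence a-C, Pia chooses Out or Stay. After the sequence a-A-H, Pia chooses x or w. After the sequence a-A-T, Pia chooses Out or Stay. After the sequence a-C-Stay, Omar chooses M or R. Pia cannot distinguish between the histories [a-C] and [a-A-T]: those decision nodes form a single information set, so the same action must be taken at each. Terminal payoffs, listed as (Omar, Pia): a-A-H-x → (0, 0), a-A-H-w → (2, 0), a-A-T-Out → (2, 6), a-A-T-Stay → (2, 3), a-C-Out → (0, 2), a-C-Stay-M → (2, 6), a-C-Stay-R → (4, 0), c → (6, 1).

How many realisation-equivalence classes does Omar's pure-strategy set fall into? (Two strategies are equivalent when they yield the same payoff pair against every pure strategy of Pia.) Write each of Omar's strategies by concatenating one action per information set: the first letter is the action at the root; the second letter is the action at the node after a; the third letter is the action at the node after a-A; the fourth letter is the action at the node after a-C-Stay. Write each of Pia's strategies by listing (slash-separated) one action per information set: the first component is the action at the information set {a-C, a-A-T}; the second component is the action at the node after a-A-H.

Omar has 16 pure strategies: aAHM, aAHR, aATM, aATR, aCHM, aCHR, aCTM, aCTR, cAHM, cAHR, cATM, cATR, cCHM, cCHR, cCTM, cCTR. Columns: Out/x, Out/w, Stay/x, Stay/w.
{aAHM, aAHR} → row (0,0) (2,0) (0,0) (2,0)
{aATM, aATR} → row (2,6) (2,6) (2,3) (2,3)
{aCHM, aCTM} → row (0,2) (0,2) (2,6) (2,6)
{aCHR, aCTR} → row (0,2) (0,2) (4,0) (4,0)
{cAHM, cAHR, cATM, cATR, cCHM, cCHR, cCTM, cCTR} → row (6,1) (6,1) (6,1) (6,1)
That's 5 distinct rows out of 16 strategies.

5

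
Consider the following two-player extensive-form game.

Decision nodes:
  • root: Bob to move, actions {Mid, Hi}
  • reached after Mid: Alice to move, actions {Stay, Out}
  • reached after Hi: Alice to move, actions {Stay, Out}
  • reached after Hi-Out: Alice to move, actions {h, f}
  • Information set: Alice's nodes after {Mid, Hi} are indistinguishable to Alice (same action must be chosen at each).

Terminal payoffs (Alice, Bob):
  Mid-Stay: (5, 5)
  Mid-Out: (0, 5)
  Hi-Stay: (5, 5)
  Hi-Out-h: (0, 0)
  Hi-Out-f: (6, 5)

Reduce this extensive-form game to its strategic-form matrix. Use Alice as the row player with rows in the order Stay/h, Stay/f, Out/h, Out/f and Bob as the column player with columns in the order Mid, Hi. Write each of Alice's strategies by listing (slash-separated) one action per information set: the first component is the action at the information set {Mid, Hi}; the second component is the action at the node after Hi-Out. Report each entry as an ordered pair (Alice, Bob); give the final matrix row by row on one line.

            Mid       Hi
Stay/h    (5,5)    (5,5)
Stay/f    (5,5)    (5,5)
 Out/h    (0,5)    (0,0)
 Out/f    (0,5)    (6,5)

Stay/h: (5,5) (5,5) | Stay/f: (5,5) (5,5) | Out/h: (0,5) (0,0) | Out/f: (0,5) (6,5)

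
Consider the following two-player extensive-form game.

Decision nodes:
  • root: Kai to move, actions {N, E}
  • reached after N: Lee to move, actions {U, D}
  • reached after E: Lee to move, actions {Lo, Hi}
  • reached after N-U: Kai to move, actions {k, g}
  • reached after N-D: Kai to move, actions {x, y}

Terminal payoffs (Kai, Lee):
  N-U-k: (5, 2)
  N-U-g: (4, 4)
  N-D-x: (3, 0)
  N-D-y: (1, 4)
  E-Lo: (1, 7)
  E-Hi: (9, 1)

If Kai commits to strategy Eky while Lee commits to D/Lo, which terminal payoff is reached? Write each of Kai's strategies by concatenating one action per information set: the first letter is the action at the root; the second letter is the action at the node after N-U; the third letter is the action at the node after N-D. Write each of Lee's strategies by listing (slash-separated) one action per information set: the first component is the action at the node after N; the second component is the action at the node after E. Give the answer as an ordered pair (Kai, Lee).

Trace the play path from the root:
  Kai plays E
  Lee plays Lo at [E]
→ terminal payoff (1, 7).
(Kai's choice at the node after N-U is never reached on this path, so it doesn't affect the outcome.)

(1, 7)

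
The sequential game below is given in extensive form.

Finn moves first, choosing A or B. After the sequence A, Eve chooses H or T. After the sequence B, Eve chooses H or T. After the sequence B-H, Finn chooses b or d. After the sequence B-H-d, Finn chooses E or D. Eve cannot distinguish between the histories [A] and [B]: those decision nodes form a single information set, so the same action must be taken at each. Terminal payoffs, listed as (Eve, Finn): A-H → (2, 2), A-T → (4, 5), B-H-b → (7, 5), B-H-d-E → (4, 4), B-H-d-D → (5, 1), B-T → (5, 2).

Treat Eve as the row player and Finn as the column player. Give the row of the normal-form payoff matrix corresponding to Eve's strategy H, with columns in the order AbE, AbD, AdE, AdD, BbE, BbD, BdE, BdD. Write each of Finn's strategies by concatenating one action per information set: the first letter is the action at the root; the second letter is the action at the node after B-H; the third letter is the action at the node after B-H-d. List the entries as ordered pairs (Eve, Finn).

vs AbE: Finn plays A → Eve plays H at [A] → (2, 2)
vs AbD: Finn plays A → Eve plays H at [A] → (2, 2)
vs AdE: Finn plays A → Eve plays H at [A] → (2, 2)
vs AdD: Finn plays A → Eve plays H at [A] → (2, 2)
vs BbE: Finn plays B → Eve plays H at [B] → Finn plays b at [B-H] → (7, 5)
vs BbD: Finn plays B → Eve plays H at [B] → Finn plays b at [B-H] → (7, 5)
vs BdE: Finn plays B → Eve plays H at [B] → Finn plays d at [B-H] → Finn plays E at [B-H-d] → (4, 4)
vs BdD: Finn plays B → Eve plays H at [B] → Finn plays d at [B-H] → Finn plays D at [B-H-d] → (5, 1)

(2,2) (2,2) (2,2) (2,2) (7,5) (7,5) (4,4) (5,1)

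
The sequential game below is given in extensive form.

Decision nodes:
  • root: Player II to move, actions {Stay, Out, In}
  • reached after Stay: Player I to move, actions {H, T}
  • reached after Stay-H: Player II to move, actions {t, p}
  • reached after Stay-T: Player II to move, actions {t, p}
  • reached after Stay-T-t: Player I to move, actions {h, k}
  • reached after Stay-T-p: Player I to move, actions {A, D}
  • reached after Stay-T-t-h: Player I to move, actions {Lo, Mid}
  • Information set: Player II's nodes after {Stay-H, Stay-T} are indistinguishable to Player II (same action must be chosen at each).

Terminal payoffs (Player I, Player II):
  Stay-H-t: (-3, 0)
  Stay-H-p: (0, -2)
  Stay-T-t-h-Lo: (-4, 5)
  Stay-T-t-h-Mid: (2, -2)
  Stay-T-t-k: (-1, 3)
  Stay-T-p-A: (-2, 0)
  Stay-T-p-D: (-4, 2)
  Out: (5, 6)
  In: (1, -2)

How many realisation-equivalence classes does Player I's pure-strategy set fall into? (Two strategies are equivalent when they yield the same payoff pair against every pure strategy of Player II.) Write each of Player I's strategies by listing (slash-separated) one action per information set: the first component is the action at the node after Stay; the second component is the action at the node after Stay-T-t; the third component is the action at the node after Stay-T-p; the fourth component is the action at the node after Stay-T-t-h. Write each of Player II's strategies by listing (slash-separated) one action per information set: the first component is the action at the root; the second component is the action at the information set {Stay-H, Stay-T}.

7

Player I has 16 pure strategies: H/h/A/Lo, H/h/A/Mid, H/h/D/Lo, H/h/D/Mid, H/k/A/Lo, H/k/A/Mid, H/k/D/Lo, H/k/D/Mid, T/h/A/Lo, T/h/A/Mid, T/h/D/Lo, T/h/D/Mid, T/k/A/Lo, T/k/A/Mid, T/k/D/Lo, T/k/D/Mid. Columns: Stay/t, Stay/p, Out/t, Out/p, In/t, In/p.
{H/h/A/Lo, H/h/A/Mid, H/h/D/Lo, H/h/D/Mid, H/k/A/Lo, H/k/A/Mid, H/k/D/Lo, H/k/D/Mid} → row (-3,0) (0,-2) (5,6) (5,6) (1,-2) (1,-2)
{T/h/A/Lo} → row (-4,5) (-2,0) (5,6) (5,6) (1,-2) (1,-2)
{T/h/A/Mid} → row (2,-2) (-2,0) (5,6) (5,6) (1,-2) (1,-2)
{T/h/D/Lo} → row (-4,5) (-4,2) (5,6) (5,6) (1,-2) (1,-2)
{T/h/D/Mid} → row (2,-2) (-4,2) (5,6) (5,6) (1,-2) (1,-2)
{T/k/A/Lo, T/k/A/Mid} → row (-1,3) (-2,0) (5,6) (5,6) (1,-2) (1,-2)
{T/k/D/Lo, T/k/D/Mid} → row (-1,3) (-4,2) (5,6) (5,6) (1,-2) (1,-2)
That's 7 distinct rows out of 16 strategies.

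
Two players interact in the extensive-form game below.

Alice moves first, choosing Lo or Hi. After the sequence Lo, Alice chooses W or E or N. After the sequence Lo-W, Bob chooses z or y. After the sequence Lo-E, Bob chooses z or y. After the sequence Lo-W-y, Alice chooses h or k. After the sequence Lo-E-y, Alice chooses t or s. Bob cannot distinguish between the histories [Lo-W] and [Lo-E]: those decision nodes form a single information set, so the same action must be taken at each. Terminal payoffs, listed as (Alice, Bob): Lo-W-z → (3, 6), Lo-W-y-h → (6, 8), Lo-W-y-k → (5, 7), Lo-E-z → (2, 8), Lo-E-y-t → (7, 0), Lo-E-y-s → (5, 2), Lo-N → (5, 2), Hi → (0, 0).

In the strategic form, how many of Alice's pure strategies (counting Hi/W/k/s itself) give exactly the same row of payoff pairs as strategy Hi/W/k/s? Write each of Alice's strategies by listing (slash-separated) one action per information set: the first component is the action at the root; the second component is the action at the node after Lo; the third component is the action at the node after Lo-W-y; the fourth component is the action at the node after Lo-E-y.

12

Row for Hi/W/k/s (columns z, y): (0,0) (0,0).
Under Hi/W/k/s, Alice's choice at the node after Lo and at the node after Lo-W-y and at the node after Lo-E-y can never be reached regardless of what Bob does, so varying those choices leaves every outcome unchanged.
Holding the reachable choices fixed and varying the unreachable ones freely already gives 3 × 2 × 2 = 12 equivalent strategies.
No other strategy reproduces this row, so those 12 are the full class: Hi/W/h/t, Hi/W/h/s, Hi/W/k/t, Hi/W/k/s, Hi/E/h/t, Hi/E/h/s, Hi/E/k/t, Hi/E/k/s, Hi/N/h/t, Hi/N/h/s, Hi/N/k/t, Hi/N/k/s.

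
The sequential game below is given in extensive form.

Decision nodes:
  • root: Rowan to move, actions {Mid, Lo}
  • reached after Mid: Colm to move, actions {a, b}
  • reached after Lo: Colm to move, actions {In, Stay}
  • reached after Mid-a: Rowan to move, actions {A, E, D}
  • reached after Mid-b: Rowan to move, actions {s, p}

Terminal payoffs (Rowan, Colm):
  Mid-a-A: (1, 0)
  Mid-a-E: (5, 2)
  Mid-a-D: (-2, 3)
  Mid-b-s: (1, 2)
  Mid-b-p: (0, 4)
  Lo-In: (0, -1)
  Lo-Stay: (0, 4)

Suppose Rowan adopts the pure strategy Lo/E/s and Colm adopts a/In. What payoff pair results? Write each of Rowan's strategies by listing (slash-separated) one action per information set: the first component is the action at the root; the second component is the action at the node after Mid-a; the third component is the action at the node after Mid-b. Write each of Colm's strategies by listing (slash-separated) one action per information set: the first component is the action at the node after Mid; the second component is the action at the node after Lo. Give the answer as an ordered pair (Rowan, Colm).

(0, -1)

Trace the play path from the root:
  Rowan plays Lo
  Colm plays In at [Lo]
→ terminal payoff (0, -1).
(Rowan's choice at the node after Mid-a is never reached on this path, so it doesn't affect the outcome.)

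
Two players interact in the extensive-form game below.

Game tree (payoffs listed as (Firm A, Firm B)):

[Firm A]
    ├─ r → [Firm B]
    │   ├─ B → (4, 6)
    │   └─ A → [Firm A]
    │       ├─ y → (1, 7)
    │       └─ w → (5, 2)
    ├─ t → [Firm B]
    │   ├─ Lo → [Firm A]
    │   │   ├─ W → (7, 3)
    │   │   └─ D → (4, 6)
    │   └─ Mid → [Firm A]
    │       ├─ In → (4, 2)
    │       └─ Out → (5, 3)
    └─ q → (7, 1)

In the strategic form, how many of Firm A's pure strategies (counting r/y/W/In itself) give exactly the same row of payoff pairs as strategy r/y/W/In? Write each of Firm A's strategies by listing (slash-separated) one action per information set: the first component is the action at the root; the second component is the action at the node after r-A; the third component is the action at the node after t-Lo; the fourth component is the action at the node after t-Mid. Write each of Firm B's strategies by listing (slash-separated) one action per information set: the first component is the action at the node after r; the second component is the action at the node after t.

Row for r/y/W/In (columns B/Lo, B/Mid, A/Lo, A/Mid): (4,6) (4,6) (1,7) (1,7).
Under r/y/W/In, Firm A's choice at the node after t-Lo and at the node after t-Mid can never be reached regardless of what Firm B does, so varying those choices leaves every outcome unchanged.
Holding the reachable choices fixed and varying the unreachable ones freely already gives 2 × 2 = 4 equivalent strategies.
No other strategy reproduces this row, so those 4 are the full class: r/y/W/In, r/y/W/Out, r/y/D/In, r/y/D/Out.

4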